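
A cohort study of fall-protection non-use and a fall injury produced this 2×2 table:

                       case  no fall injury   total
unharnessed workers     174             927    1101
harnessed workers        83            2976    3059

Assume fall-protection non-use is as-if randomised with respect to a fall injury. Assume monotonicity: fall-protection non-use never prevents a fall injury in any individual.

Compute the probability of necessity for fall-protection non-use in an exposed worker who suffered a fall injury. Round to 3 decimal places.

PN ≈ 0.828

p₁ = P(outcome | exposed) = 174/1101 = 0.15804
p₀ = P(outcome | unexposed) = 83/3059 = 0.027133
Under exogeneity and monotonicity, PN = (p₁ − p₀)/p₁.
PN = (0.15804 − 0.027133) / 0.15804 ≈ 0.8283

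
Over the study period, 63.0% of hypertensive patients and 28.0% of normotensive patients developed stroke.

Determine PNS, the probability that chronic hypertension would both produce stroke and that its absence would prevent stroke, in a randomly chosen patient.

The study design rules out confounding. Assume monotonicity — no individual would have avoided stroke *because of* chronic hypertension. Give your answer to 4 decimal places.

PNS ≈ 0.3500

p₁ = 0.63, p₀ = 0.28.
Under exogeneity and monotonicity, PNS = p₁ − p₀.
PNS = 0.63 − 0.28 = 0.35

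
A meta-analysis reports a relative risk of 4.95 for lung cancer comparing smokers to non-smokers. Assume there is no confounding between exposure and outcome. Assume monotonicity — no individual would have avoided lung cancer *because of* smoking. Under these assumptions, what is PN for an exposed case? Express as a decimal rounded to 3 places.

PN ≈ 0.798

Under exogeneity and monotonicity, PN = (RR − 1) / RR = 1 − 1/RR.
PN = (4.95 − 1) / 4.95 = 3.95 / 4.95 ≈ 0.7980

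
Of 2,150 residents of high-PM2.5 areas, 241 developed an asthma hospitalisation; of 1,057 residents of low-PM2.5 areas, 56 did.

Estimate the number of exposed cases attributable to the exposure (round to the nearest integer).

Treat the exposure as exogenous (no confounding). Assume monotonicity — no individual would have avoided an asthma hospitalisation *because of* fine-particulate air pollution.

about 127 cases

p₁ = P(outcome | exposed) = 241/2150 = 0.11209
p₀ = P(outcome | unexposed) = 56/1057 = 0.05298
PN = (p₁ − p₀)/p₁ = (0.11209 − 0.05298) / 0.11209 ≈ 0.52736.
Attributable cases ≈ PN × (exposed cases) = 0.52736 × 241 ≈ 127.09.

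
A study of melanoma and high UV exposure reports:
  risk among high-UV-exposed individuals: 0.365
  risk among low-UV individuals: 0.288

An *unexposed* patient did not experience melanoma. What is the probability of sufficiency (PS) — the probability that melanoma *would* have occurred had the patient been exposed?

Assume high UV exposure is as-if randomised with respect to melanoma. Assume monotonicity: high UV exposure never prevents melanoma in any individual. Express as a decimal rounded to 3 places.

Let p₁ = 0.365, p₀ = 0.288.
Under exogeneity and monotonicity, PS = (p₁ − p₀) / (1 − p₀).
PS = (0.365 − 0.288) / (1 − 0.288) = 0.077 / 0.712 ≈ 0.1081

PS ≈ 0.108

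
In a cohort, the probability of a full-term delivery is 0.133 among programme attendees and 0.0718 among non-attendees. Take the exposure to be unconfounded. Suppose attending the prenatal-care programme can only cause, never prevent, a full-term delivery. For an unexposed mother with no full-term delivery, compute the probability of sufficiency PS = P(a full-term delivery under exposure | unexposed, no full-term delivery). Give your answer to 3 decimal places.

PS ≈ 0.066

Let p₁ = 0.133, p₀ = 0.0718.
Under exogeneity and monotonicity, PS = (p₁ − p₀) / (1 − p₀).
PS = (0.133 − 0.0718) / (1 − 0.0718) = 0.0612 / 0.9282 ≈ 0.0659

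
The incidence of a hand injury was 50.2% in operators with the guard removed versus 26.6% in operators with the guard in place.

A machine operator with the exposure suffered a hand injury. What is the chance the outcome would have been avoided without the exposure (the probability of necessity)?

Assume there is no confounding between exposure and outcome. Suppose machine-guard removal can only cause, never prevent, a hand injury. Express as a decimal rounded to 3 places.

PN ≈ 0.470

p₁ = 0.502, p₀ = 0.266.
Under exogeneity and monotonicity, PN = (p₁ − p₀) / p₁.
PN = (0.502 − 0.266) / 0.502 = 0.236 / 0.502 ≈ 0.4701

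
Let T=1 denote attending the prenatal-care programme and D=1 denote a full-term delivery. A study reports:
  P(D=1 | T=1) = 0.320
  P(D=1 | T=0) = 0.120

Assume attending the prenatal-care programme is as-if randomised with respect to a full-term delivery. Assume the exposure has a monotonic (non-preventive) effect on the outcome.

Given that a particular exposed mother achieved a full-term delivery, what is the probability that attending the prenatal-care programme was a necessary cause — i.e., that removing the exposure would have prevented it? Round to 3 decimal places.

Let p₁ = 0.32, p₀ = 0.12.
Under exogeneity and monotonicity, PN = (p₁ − p₀) / p₁.
PN = (0.32 − 0.12) / 0.32 = 0.2 / 0.32 ≈ 0.6250

PN ≈ 0.625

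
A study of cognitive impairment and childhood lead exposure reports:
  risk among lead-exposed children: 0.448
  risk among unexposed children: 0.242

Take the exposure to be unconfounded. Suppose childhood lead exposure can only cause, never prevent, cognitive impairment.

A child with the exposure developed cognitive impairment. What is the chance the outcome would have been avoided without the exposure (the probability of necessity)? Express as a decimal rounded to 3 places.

Let p₁ = 0.448, p₀ = 0.242.
Under exogeneity and monotonicity, PN = (p₁ − p₀) / p₁.
PN = (0.448 − 0.242) / 0.448 = 0.206 / 0.448 ≈ 0.4598

PN ≈ 0.460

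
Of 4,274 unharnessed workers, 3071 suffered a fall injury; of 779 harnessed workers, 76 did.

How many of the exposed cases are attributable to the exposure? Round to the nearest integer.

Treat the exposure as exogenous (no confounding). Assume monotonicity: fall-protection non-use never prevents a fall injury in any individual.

about 2654 cases

p₁ = P(outcome | exposed) = 3071/4274 = 0.71853
p₀ = P(outcome | unexposed) = 76/779 = 0.097561
PN = (p₁ − p₀)/p₁ = (0.71853 − 0.097561) / 0.71853 ≈ 0.86422.
Attributable cases ≈ PN × (exposed cases) = 0.86422 × 3071 ≈ 2654.02.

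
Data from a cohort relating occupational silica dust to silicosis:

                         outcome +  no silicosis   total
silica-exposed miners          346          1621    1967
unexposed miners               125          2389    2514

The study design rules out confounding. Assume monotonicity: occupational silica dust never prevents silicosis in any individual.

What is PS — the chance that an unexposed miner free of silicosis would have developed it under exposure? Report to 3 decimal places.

p₁ = P(outcome | exposed) = 346/1967 = 0.1759
p₀ = P(outcome | unexposed) = 125/2514 = 0.049722
Under exogeneity and monotonicity, PS = (p₁ − p₀)/(1 − p₀).
PS = (0.1759 − 0.049722) / 0.95028 ≈ 0.1328

PS ≈ 0.133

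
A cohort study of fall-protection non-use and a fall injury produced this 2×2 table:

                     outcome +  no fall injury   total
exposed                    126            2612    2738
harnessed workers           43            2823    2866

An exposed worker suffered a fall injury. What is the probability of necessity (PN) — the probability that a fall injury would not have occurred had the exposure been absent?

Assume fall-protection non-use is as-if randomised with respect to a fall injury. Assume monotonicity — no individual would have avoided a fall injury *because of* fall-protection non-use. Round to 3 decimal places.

p₁ = P(outcome | exposed) = 126/2738 = 0.046019
p₀ = P(outcome | unexposed) = 43/2866 = 0.015003
Under exogeneity and monotonicity, PN = (p₁ − p₀) / p₁.
PN = (0.046019 − 0.015003) / 0.046019 = 0.031016 / 0.046019 ≈ 0.6740

PN ≈ 0.674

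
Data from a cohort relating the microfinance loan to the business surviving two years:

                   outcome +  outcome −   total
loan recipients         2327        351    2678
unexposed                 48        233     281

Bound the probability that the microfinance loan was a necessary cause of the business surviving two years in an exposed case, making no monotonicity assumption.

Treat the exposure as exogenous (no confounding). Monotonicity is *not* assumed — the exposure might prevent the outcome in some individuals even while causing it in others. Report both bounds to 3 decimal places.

p₁ = P(outcome | exposed) = 2327/2678 = 0.86893
p₀ = P(outcome | unexposed) = 48/281 = 0.17082
Under exogeneity alone the bounds on PN are max{0,(p₁−p₀)/p₁} ≤ PN ≤ min{1,(1−p₀)/p₁}.
  lower = (p₁ − p₀)/p₁ = 0.69811 / 0.86893 ≈ 0.8034
  upper = min{1, (1 − p₀)/p₁} = 0.82918 / 0.86893 ≈ 0.9543

0.803 ≤ PN ≤ 0.954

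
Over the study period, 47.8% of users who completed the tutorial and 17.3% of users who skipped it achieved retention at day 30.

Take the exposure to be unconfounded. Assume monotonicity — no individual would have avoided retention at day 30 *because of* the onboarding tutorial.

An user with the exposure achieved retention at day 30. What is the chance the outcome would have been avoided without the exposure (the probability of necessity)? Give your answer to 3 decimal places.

PN ≈ 0.638

p₁ = 0.478, p₀ = 0.173.
Under exogeneity and monotonicity, PN = (p₁ − p₀) / p₁.
PN = (0.478 − 0.173) / 0.478 = 0.305 / 0.478 ≈ 0.6381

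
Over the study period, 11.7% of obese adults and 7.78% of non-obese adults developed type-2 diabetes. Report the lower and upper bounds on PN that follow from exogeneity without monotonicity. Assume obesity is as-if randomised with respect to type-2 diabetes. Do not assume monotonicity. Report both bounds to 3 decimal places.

0.335 ≤ PN ≤ 1.000

p₁ = 0.117, p₀ = 0.0778.
Under exogeneity alone the bounds on PN are max{0,(p₁−p₀)/p₁} ≤ PN ≤ min{1,(1−p₀)/p₁}.
  lower = (p₁ − p₀)/p₁ = 0.0392 / 0.117 ≈ 0.3350
  upper = min{1, (1 − p₀)/p₁} = 0.9222 / 0.117 ≈ 7.8821 → capped at 1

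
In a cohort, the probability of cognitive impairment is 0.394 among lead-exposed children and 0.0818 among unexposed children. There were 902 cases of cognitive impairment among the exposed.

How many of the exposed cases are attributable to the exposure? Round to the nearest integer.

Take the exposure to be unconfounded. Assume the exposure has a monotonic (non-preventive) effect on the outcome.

about 715 cases

Let p₁ = 0.394, p₀ = 0.0818.
PN = (p₁ − p₀)/p₁ = (0.394 − 0.0818) / 0.394 ≈ 0.79239.
Attributable cases ≈ PN × (exposed cases) = 0.79239 × 902 ≈ 714.73.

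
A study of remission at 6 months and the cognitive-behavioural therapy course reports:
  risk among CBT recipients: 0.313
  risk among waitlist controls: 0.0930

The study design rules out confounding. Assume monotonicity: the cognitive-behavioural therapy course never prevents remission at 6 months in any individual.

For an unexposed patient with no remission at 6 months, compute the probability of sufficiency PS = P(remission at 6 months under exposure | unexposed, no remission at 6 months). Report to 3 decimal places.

Let p₁ = 0.313, p₀ = 0.093.
Under exogeneity and monotonicity, PS = (p₁ − p₀) / (1 − p₀).
PS = (0.313 − 0.093) / (1 − 0.093) = 0.22 / 0.907 ≈ 0.2426

PS ≈ 0.243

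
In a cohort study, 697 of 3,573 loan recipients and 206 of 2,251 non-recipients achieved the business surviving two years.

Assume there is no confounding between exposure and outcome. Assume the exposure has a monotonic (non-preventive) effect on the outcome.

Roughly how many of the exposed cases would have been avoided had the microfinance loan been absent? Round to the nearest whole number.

about 370 cases

p₁ = P(outcome | exposed) = 697/3573 = 0.19507
p₀ = P(outcome | unexposed) = 206/2251 = 0.091515
PN = (p₁ − p₀)/p₁ = (0.19507 − 0.091515) / 0.19507 ≈ 0.53087.
Attributable cases ≈ PN × (exposed cases) = 0.53087 × 697 ≈ 370.02.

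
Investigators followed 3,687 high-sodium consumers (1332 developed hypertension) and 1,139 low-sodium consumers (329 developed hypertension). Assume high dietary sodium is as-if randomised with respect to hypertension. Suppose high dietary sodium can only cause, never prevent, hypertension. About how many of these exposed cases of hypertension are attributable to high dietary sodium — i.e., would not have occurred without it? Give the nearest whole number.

about 267 cases

p₁ = P(outcome | exposed) = 1332/3687 = 0.36127
p₀ = P(outcome | unexposed) = 329/1139 = 0.28885
PN = (p₁ − p₀)/p₁ = (0.36127 − 0.28885) / 0.36127 ≈ 0.20046.
Attributable cases ≈ PN × (exposed cases) = 0.20046 × 1332 ≈ 267.01.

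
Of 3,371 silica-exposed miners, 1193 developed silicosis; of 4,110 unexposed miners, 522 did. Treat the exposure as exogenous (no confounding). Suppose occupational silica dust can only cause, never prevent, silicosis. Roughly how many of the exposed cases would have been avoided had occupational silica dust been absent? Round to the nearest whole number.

p₁ = P(outcome | exposed) = 1193/3371 = 0.3539
p₀ = P(outcome | unexposed) = 522/4110 = 0.12701
PN = (p₁ − p₀)/p₁ = (0.3539 − 0.12701) / 0.3539 ≈ 0.64112.
Attributable cases ≈ PN × (exposed cases) = 0.64112 × 1193 ≈ 764.86.

about 765 cases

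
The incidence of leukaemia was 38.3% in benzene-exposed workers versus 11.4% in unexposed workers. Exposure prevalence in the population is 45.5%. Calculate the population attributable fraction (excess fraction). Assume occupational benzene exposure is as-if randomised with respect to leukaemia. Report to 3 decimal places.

p₁ = 0.383, p₀ = 0.114.
Overall risk P(Y=1) = π·p₁ + (1−π)·p₀ = 0.455×0.383 + 0.545×0.114 = 0.23639.
Under exogeneity, PAF = [P(Y=1) − p₀] / P(Y=1).
PAF = (0.23639 − 0.114) / 0.23639 ≈ 0.5178

PAF ≈ 0.518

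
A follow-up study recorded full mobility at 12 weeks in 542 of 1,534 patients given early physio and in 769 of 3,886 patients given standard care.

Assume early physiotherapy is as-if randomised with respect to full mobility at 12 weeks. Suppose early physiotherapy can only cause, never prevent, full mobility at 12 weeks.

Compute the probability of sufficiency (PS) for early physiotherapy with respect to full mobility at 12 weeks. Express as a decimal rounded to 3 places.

p₁ = P(outcome | exposed) = 542/1534 = 0.35332
p₀ = P(outcome | unexposed) = 769/3886 = 0.19789
Under exogeneity and monotonicity, PS = (p₁ − p₀) / (1 − p₀).
PS = (0.35332 − 0.19789) / (1 − 0.19789) = 0.15543 / 0.80211 ≈ 0.1938

PS ≈ 0.194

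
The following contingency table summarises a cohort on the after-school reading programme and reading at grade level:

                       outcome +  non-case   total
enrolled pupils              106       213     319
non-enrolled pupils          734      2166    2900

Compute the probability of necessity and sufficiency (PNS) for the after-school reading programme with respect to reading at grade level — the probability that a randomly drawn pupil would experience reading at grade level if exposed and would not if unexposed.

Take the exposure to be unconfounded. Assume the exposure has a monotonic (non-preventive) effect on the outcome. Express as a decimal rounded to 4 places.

p₁ = P(outcome | exposed) = 106/319 = 0.33229
p₀ = P(outcome | unexposed) = 734/2900 = 0.2531
Under exogeneity and monotonicity, PNS = p₁ − p₀.
PNS = 0.33229 − 0.2531 = 0.079185

PNS ≈ 0.0792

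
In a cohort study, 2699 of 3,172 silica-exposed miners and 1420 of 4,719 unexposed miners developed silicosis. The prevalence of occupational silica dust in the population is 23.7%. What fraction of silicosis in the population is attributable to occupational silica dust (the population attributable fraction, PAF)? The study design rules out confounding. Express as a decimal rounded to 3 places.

p₁ = P(outcome | exposed) = 2699/3172 = 0.85088
p₀ = P(outcome | unexposed) = 1420/4719 = 0.30091
Overall risk P(Y=1) = π·p₁ + (1−π)·p₀ = 0.237×0.85088 + 0.763×0.30091 = 0.43125.
Under exogeneity, PAF = [P(Y=1) − p₀] / P(Y=1).
PAF = (0.43125 − 0.30091) / 0.43125 ≈ 0.3022

PAF ≈ 0.302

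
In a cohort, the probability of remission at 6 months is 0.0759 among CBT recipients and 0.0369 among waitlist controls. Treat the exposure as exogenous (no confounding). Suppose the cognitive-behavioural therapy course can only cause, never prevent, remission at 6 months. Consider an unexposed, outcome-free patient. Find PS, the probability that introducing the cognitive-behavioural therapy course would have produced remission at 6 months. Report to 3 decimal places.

Let p₁ = 0.0759, p₀ = 0.0369.
Under exogeneity and monotonicity, PS = (p₁ − p₀) / (1 − p₀).
PS = (0.0759 − 0.0369) / (1 − 0.0369) = 0.039 / 0.9631 ≈ 0.0405

PS ≈ 0.040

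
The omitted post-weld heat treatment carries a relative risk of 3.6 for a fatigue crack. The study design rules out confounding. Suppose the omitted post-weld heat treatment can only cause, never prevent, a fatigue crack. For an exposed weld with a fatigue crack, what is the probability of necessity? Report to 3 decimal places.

Under exogeneity and monotonicity, PN = (RR − 1) / RR = 1 − 1/RR.
PN = (3.6 − 1) / 3.6 = 2.6 / 3.6 ≈ 0.7222

PN ≈ 0.722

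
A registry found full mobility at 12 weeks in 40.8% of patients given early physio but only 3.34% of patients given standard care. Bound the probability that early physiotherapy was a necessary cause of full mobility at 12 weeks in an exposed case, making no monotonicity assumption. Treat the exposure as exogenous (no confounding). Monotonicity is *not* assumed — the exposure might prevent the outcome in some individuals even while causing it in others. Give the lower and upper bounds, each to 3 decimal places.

0.918 ≤ PN ≤ 1.000

p₁ = 0.408, p₀ = 0.0334.
Under exogeneity alone the bounds on PN are max{0,(p₁−p₀)/p₁} ≤ PN ≤ min{1,(1−p₀)/p₁}.
  lower = (p₁ − p₀)/p₁ = 0.3746 / 0.408 ≈ 0.9181
  upper = min{1, (1 − p₀)/p₁} = 0.9666 / 0.408 ≈ 2.3691 → capped at 1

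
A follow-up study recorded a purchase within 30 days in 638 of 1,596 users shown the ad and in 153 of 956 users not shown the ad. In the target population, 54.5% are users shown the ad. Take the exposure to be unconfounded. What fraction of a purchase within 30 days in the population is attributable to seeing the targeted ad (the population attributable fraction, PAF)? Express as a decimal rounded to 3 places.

PAF ≈ 0.449

p₁ = P(outcome | exposed) = 638/1596 = 0.39975
p₀ = P(outcome | unexposed) = 153/956 = 0.16004
Overall risk P(Y=1) = π·p₁ + (1−π)·p₀ = 0.545×0.39975 + 0.455×0.16004 = 0.29068.
Under exogeneity, PAF = [P(Y=1) − p₀] / P(Y=1).
PAF = (0.29068 − 0.16004) / 0.29068 ≈ 0.4494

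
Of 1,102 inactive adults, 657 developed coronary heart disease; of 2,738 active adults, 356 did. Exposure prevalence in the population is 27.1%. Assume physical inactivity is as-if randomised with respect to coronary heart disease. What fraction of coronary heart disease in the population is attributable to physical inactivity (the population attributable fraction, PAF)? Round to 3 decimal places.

PAF ≈ 0.493

p₁ = P(outcome | exposed) = 657/1102 = 0.59619
p₀ = P(outcome | unexposed) = 356/2738 = 0.13002
Overall risk P(Y=1) = π·p₁ + (1−π)·p₀ = 0.271×0.59619 + 0.729×0.13002 = 0.25635.
Under exogeneity, PAF = [P(Y=1) − p₀] / P(Y=1).
PAF = (0.25635 − 0.13002) / 0.25635 ≈ 0.4928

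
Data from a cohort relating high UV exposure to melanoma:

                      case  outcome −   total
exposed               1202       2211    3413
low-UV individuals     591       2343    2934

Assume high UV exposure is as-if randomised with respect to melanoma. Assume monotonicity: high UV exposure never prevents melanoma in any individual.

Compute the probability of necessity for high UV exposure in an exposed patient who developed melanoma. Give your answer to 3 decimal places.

p₁ = P(outcome | exposed) = 1202/3413 = 0.35218
p₀ = P(outcome | unexposed) = 591/2934 = 0.20143
Under exogeneity and monotonicity, PN = (p₁ − p₀)/p₁.
PN = (0.35218 − 0.20143) / 0.35218 ≈ 0.4280

PN ≈ 0.428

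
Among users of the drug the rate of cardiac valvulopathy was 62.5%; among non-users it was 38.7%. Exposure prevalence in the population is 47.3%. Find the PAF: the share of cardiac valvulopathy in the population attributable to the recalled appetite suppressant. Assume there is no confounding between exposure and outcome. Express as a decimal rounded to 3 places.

p₁ = 0.625, p₀ = 0.387.
Overall risk P(Y=1) = π·p₁ + (1−π)·p₀ = 0.473×0.625 + 0.527×0.387 = 0.49957.
Under exogeneity, PAF = [P(Y=1) − p₀] / P(Y=1).
PAF = (0.49957 − 0.387) / 0.49957 ≈ 0.2253

PAF ≈ 0.225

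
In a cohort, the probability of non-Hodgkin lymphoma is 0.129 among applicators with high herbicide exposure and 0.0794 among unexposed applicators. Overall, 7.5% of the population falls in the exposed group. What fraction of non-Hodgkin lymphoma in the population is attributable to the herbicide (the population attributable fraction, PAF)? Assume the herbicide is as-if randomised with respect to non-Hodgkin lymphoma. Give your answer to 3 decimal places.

PAF ≈ 0.045

Let p₁ = 0.129, p₀ = 0.0794.
Overall risk P(Y=1) = π·p₁ + (1−π)·p₀ = 0.075×0.129 + 0.925×0.0794 = 0.08312.
Under exogeneity, PAF = [P(Y=1) − p₀] / P(Y=1).
PAF = (0.08312 − 0.0794) / 0.08312 ≈ 0.0448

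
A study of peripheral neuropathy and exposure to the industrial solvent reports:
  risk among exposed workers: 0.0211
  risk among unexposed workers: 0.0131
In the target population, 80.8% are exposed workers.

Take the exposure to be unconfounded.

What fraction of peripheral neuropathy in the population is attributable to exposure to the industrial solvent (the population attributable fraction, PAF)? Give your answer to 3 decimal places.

PAF ≈ 0.330

Let p₁ = 0.0211, p₀ = 0.0131.
Overall risk P(Y=1) = π·p₁ + (1−π)·p₀ = 0.808×0.0211 + 0.192×0.0131 = 0.019564.
Under exogeneity, PAF = [P(Y=1) − p₀] / P(Y=1).
PAF = (0.019564 − 0.0131) / 0.019564 ≈ 0.3304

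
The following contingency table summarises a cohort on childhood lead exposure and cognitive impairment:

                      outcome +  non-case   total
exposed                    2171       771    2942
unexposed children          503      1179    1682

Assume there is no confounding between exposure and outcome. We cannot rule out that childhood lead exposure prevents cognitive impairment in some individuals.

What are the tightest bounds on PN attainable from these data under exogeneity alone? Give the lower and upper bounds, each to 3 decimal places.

p₁ = P(outcome | exposed) = 2171/2942 = 0.73793
p₀ = P(outcome | unexposed) = 503/1682 = 0.29905
Under exogeneity alone the bounds on PN are max{0,(p₁−p₀)/p₁} ≤ PN ≤ min{1,(1−p₀)/p₁}.
  lower = (p₁ − p₀)/p₁ = 0.43888 / 0.73793 ≈ 0.5947
  upper = min{1, (1 − p₀)/p₁} = 0.70095 / 0.73793 ≈ 0.9499

0.595 ≤ PN ≤ 0.950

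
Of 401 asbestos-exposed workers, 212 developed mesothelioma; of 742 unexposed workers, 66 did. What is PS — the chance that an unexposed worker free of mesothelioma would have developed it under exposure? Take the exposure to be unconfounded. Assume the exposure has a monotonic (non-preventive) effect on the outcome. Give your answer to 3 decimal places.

PS ≈ 0.483

p₁ = P(outcome | exposed) = 212/401 = 0.52868
p₀ = P(outcome | unexposed) = 66/742 = 0.088949
Under exogeneity and monotonicity, PS = (p₁ − p₀) / (1 − p₀).
PS = (0.52868 − 0.088949) / (1 − 0.088949) = 0.43973 / 0.91105 ≈ 0.4827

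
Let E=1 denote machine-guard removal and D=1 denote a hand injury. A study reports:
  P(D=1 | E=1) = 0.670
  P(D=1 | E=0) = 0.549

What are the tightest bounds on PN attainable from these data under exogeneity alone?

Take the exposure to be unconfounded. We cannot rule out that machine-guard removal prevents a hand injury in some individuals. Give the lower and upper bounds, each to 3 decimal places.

Let p₁ = 0.67, p₀ = 0.549.
Under exogeneity alone the bounds on PN are max{0,(p₁−p₀)/p₁} ≤ PN ≤ min{1,(1−p₀)/p₁}.
  lower = (p₁ − p₀)/p₁ = 0.121 / 0.67 ≈ 0.1806
  upper = min{1, (1 − p₀)/p₁} = 0.451 / 0.67 ≈ 0.6731

0.181 ≤ PN ≤ 0.673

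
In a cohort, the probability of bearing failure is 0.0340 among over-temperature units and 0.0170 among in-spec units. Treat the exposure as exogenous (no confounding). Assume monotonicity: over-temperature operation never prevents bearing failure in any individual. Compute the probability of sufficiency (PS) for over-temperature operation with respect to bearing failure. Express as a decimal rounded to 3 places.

Let p₁ = 0.034, p₀ = 0.017.
Under exogeneity and monotonicity, PS = (p₁ − p₀) / (1 − p₀).
PS = (0.034 − 0.017) / (1 − 0.017) = 0.017 / 0.983 ≈ 0.0173

PS ≈ 0.017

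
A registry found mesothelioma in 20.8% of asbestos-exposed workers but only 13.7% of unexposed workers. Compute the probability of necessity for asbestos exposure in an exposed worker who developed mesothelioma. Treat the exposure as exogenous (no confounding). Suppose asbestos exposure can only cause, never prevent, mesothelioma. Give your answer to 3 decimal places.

PN ≈ 0.341

p₁ = 0.208, p₀ = 0.137.
Under exogeneity and monotonicity, PN = (p₁ − p₀) / p₁.
PN = (0.208 − 0.137) / 0.208 = 0.071 / 0.208 ≈ 0.3413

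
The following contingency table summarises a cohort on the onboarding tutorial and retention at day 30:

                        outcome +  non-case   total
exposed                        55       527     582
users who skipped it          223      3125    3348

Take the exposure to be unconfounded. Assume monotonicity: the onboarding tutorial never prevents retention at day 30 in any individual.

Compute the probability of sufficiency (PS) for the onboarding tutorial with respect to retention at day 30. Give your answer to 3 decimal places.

p₁ = P(outcome | exposed) = 55/582 = 0.094502
p₀ = P(outcome | unexposed) = 223/3348 = 0.066607
Under exogeneity and monotonicity, PS = (p₁ − p₀)/(1 − p₀).
PS = (0.094502 − 0.066607) / 0.93339 ≈ 0.0299

PS ≈ 0.030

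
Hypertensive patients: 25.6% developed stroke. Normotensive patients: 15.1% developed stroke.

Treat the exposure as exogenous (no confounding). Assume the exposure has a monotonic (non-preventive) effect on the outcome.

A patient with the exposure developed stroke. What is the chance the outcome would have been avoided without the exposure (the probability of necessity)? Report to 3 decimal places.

p₁ = 0.256, p₀ = 0.151.
Under exogeneity and monotonicity, PN = (p₁ − p₀) / p₁.
PN = (0.256 − 0.151) / 0.256 = 0.105 / 0.256 ≈ 0.4102

PN ≈ 0.410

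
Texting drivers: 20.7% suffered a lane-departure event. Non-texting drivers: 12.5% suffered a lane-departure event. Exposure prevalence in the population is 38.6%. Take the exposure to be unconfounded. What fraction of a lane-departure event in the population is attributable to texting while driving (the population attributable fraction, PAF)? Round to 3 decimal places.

p₁ = 0.207, p₀ = 0.125.
Overall risk P(Y=1) = π·p₁ + (1−π)·p₀ = 0.386×0.207 + 0.614×0.125 = 0.15665.
Under exogeneity, PAF = [P(Y=1) − p₀] / P(Y=1).
PAF = (0.15665 − 0.125) / 0.15665 ≈ 0.2021

PAF ≈ 0.202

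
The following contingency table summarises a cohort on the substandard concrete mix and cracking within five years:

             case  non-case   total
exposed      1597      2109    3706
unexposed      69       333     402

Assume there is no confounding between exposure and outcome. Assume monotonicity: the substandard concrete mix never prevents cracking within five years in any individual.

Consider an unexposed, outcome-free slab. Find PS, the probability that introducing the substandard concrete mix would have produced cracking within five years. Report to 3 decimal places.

p₁ = P(outcome | exposed) = 1597/3706 = 0.43092
p₀ = P(outcome | unexposed) = 69/402 = 0.17164
Under exogeneity and monotonicity, PS = (p₁ − p₀)/(1 − p₀).
PS = (0.43092 − 0.17164) / 0.82836 ≈ 0.3130

PS ≈ 0.313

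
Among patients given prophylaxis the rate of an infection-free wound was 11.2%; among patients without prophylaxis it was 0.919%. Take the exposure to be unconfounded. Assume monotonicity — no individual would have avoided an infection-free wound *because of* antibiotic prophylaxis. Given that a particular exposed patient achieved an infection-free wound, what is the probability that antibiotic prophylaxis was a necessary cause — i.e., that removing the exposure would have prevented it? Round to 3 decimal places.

PN ≈ 0.918

p₁ = 0.112, p₀ = 0.00919.
Under exogeneity and monotonicity, PN = (p₁ − p₀) / p₁.
PN = (0.112 − 0.00919) / 0.112 = 0.10281 / 0.112 ≈ 0.9179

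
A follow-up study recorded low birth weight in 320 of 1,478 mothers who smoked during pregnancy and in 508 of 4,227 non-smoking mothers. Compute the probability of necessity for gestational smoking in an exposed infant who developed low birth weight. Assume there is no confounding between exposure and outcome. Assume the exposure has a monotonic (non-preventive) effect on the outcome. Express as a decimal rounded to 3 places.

p₁ = P(outcome | exposed) = 320/1478 = 0.21651
p₀ = P(outcome | unexposed) = 508/4227 = 0.12018
Under exogeneity and monotonicity, PN = (p₁ − p₀) / p₁.
PN = (0.21651 − 0.12018) / 0.21651 = 0.096329 / 0.21651 ≈ 0.4449

PN ≈ 0.445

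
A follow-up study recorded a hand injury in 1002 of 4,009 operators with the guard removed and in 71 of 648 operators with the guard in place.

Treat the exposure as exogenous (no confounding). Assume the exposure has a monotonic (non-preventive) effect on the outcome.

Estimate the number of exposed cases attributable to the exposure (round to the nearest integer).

about 563 cases

p₁ = P(outcome | exposed) = 1002/4009 = 0.24994
p₀ = P(outcome | unexposed) = 71/648 = 0.10957
PN = (p₁ − p₀)/p₁ = (0.24994 − 0.10957) / 0.24994 ≈ 0.56162.
Attributable cases ≈ PN × (exposed cases) = 0.56162 × 1002 ≈ 562.74.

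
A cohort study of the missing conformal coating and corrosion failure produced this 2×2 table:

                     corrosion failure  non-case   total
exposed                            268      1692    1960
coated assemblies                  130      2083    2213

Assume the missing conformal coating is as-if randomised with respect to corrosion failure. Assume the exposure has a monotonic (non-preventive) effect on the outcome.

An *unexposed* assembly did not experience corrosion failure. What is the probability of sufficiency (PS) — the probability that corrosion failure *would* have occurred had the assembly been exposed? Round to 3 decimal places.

PS ≈ 0.083

p₁ = P(outcome | exposed) = 268/1960 = 0.13673
p₀ = P(outcome | unexposed) = 130/2213 = 0.058744
Under exogeneity and monotonicity, PS = (p₁ − p₀) / (1 − p₀).
PS = (0.13673 − 0.058744) / (1 − 0.058744) = 0.077991 / 0.94126 ≈ 0.0829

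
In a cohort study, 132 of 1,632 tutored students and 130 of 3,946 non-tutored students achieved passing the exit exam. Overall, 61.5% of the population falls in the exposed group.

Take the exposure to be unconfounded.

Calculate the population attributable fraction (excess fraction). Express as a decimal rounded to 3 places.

PAF ≈ 0.472

p₁ = P(outcome | exposed) = 132/1632 = 0.080882
p₀ = P(outcome | unexposed) = 130/3946 = 0.032945
Overall risk P(Y=1) = π·p₁ + (1−π)·p₀ = 0.615×0.080882 + 0.385×0.032945 = 0.062426.
Under exogeneity, PAF = [P(Y=1) − p₀] / P(Y=1).
PAF = (0.062426 − 0.032945) / 0.062426 ≈ 0.4723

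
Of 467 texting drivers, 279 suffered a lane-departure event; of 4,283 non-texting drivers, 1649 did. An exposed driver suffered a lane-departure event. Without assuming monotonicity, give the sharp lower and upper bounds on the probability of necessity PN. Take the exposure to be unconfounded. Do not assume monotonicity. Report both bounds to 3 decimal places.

0.356 ≤ PN ≤ 1.000

p₁ = P(outcome | exposed) = 279/467 = 0.59743
p₀ = P(outcome | unexposed) = 1649/4283 = 0.38501
Under exogeneity alone the bounds on PN are max{0,(p₁−p₀)/p₁} ≤ PN ≤ min{1,(1−p₀)/p₁}.
  lower = (p₁ − p₀)/p₁ = 0.21242 / 0.59743 ≈ 0.3556
  upper = min{1, (1 − p₀)/p₁} = 0.61499 / 0.59743 ≈ 1.0294 → capped at 1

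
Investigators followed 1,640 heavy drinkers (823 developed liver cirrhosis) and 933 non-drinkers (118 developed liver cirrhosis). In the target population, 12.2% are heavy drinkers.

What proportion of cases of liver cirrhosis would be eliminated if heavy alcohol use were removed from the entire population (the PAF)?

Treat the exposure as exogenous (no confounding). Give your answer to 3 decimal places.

PAF ≈ 0.266

p₁ = P(outcome | exposed) = 823/1640 = 0.50183
p₀ = P(outcome | unexposed) = 118/933 = 0.12647
Overall risk P(Y=1) = π·p₁ + (1−π)·p₀ = 0.122×0.50183 + 0.878×0.12647 = 0.17227.
Under exogeneity, PAF = [P(Y=1) − p₀] / P(Y=1).
PAF = (0.17227 − 0.12647) / 0.17227 ≈ 0.2658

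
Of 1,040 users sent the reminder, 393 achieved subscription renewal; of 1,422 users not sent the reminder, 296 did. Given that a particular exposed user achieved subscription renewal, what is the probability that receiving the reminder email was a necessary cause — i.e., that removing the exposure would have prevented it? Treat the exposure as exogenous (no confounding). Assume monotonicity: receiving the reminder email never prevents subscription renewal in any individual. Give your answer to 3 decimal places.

p₁ = P(outcome | exposed) = 393/1040 = 0.37788
p₀ = P(outcome | unexposed) = 296/1422 = 0.20816
Under exogeneity and monotonicity, PN = (p₁ − p₀) / p₁.
PN = (0.37788 − 0.20816) / 0.37788 = 0.16973 / 0.37788 ≈ 0.4492

PN ≈ 0.449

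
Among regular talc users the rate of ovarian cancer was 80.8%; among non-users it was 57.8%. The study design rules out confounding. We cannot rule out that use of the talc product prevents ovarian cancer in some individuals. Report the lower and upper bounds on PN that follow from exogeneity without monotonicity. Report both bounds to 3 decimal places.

0.285 ≤ PN ≤ 0.522

p₁ = 0.808, p₀ = 0.578.
Under exogeneity alone the bounds on PN are max{0,(p₁−p₀)/p₁} ≤ PN ≤ min{1,(1−p₀)/p₁}.
  lower = (p₁ − p₀)/p₁ = 0.23 / 0.808 ≈ 0.2847
  upper = min{1, (1 − p₀)/p₁} = 0.422 / 0.808 ≈ 0.5223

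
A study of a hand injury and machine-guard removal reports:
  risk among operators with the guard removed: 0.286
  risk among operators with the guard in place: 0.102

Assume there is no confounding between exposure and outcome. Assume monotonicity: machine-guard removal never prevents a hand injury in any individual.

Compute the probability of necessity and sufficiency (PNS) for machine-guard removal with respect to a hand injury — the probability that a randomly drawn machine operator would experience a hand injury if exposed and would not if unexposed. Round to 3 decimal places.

Let p₁ = 0.286, p₀ = 0.102.
Under exogeneity and monotonicity, PNS = p₁ − p₀.
PNS = 0.286 − 0.102 = 0.184

PNS ≈ 0.184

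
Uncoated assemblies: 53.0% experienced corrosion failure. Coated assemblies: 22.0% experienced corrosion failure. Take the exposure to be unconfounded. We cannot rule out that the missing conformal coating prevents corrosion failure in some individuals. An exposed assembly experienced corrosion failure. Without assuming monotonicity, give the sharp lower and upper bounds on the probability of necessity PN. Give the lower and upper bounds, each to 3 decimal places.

p₁ = 0.53, p₀ = 0.22.
Under exogeneity alone the bounds on PN are max{0,(p₁−p₀)/p₁} ≤ PN ≤ min{1,(1−p₀)/p₁}.
  lower = (p₁ − p₀)/p₁ = 0.31 / 0.53 ≈ 0.5849
  upper = min{1, (1 − p₀)/p₁} = 0.78 / 0.53 ≈ 1.4717 → capped at 1

0.585 ≤ PN ≤ 1.000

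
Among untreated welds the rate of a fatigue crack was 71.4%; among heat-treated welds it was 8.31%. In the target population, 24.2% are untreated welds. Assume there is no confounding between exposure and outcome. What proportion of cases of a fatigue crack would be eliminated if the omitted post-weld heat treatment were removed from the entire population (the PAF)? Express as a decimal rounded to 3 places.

PAF ≈ 0.648

p₁ = 0.714, p₀ = 0.0831.
Overall risk P(Y=1) = π·p₁ + (1−π)·p₀ = 0.242×0.714 + 0.758×0.0831 = 0.23578.
Under exogeneity, PAF = [P(Y=1) − p₀] / P(Y=1).
PAF = (0.23578 − 0.0831) / 0.23578 ≈ 0.6475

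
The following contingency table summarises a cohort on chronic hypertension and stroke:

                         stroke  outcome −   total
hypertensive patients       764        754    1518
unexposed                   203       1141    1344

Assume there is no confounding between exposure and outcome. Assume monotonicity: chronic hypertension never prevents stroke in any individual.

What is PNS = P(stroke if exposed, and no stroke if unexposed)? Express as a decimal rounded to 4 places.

PNS ≈ 0.3523

p₁ = P(outcome | exposed) = 764/1518 = 0.50329
p₀ = P(outcome | unexposed) = 203/1344 = 0.15104
Under exogeneity and monotonicity, PNS = p₁ − p₀.
PNS = 0.50329 − 0.15104 = 0.35225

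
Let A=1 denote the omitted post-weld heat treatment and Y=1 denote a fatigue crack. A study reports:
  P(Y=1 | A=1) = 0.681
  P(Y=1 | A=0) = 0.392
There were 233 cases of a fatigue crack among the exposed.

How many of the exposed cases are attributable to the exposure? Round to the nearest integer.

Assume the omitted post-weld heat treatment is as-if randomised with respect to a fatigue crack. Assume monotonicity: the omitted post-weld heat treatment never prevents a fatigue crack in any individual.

about 99 cases

Let p₁ = 0.681, p₀ = 0.392.
PN = (p₁ − p₀)/p₁ = (0.681 − 0.392) / 0.681 ≈ 0.42438.
Attributable cases ≈ PN × (exposed cases) = 0.42438 × 233 ≈ 98.88.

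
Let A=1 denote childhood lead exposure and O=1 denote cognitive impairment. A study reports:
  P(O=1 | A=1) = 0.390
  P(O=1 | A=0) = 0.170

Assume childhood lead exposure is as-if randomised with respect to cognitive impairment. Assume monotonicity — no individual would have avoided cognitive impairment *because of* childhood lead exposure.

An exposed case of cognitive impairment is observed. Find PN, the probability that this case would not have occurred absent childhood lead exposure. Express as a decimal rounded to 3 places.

Let p₁ = 0.39, p₀ = 0.17.
Under exogeneity and monotonicity, PN = (p₁ − p₀) / p₁.
PN = (0.39 − 0.17) / 0.39 = 0.22 / 0.39 ≈ 0.5641

PN ≈ 0.564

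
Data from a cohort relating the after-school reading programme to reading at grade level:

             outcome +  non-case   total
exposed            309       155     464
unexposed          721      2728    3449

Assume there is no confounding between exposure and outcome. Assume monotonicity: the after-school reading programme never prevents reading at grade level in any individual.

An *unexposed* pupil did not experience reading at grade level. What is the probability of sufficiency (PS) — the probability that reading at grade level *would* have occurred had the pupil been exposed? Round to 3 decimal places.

PS ≈ 0.578

p₁ = P(outcome | exposed) = 309/464 = 0.66595
p₀ = P(outcome | unexposed) = 721/3449 = 0.20905
Under exogeneity and monotonicity, PS = (p₁ − p₀) / (1 − p₀).
PS = (0.66595 − 0.20905) / (1 − 0.20905) = 0.4569 / 0.79095 ≈ 0.5777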